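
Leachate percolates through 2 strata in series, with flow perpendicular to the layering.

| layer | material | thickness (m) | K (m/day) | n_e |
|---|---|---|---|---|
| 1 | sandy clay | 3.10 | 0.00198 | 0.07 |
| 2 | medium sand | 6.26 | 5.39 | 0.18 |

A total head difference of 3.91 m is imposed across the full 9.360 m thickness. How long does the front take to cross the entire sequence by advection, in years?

With flow normal to the layers, continuity requires the same specific discharge q through every layer.
Σ(b_i/K_i) = 3.10/0.00198 + 6.26/5.39 = 1567 d.
q = Δh / Σ(b_i/K_i) = 3.91 / 1567 = 0.002496 m/day.
In each layer the seepage velocity is v_i = q/n_i, so the layer transit time is t_i = b_i·n_i / q:
  layer 1 (sandy clay): t_1 = 3.10 × 0.07 / 0.002496 = 86.96 d
  layer 2 (medium sand): t_2 = 6.26 × 0.18 / 0.002496 = 451.5 d
Total t = Σ t_i = 538.5 days = 1.474 years.

1.47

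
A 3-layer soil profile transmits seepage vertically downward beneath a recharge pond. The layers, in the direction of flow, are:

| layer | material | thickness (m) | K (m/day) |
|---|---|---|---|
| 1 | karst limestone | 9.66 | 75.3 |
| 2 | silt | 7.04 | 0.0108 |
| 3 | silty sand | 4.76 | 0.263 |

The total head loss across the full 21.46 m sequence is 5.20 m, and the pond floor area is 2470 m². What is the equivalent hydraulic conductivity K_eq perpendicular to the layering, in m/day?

0.0320

Flow is perpendicular to layering, so the layers act in series and the equivalent K is the thickness-weighted harmonic mean.
Total thickness L = 9.66 + 7.04 + 4.76 = 21.46 m.
Σ(b_i/K_i) = 9.66/75.3 + 7.04/0.0108 + 4.76/0.263 = 670.1 d.
K_eq = L / Σ(b_i/K_i) = 21.46 / 670.1 = 0.03203 m/day.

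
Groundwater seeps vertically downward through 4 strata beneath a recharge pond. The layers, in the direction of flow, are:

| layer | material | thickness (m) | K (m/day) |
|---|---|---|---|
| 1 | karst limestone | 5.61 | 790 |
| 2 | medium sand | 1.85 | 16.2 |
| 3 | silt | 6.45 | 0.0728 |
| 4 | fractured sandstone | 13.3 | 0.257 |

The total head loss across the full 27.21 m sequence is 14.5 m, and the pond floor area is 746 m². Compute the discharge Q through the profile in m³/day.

77.0

Flow is perpendicular to layering, so the layers act in series and the equivalent K is the thickness-weighted harmonic mean.
Total thickness L = 5.61 + 1.85 + 6.45 + 13.3 = 27.21 m.
Σ(b_i/K_i) = 5.61/790 + 1.85/16.2 + 6.45/0.0728 + 13.3/0.257 = 140.5 d.
K_eq = L / Σ(b_i/K_i) = 27.21 / 140.5 = 0.1937 m/day.
Q = K_eq · A · (Δh/L) = 0.1937 × 746 × (14.5/27.21) = 77.01 m³/day.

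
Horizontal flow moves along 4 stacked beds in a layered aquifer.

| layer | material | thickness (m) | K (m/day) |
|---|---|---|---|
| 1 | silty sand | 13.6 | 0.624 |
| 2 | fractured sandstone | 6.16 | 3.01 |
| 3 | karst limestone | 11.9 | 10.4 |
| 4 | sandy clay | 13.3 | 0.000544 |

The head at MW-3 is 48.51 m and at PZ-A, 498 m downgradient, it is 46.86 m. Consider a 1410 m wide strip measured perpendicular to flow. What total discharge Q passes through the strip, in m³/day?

704

Flow is parallel to layering, so each bed carries its own Darcy discharge and the transmissivities add.
Σ(K_i·b_i) = 0.624×13.6 + 3.01×6.16 + 10.4×11.9 + 0.000544×13.3 = 150.8 m²/day.
Hydraulic gradient i = (48.51 − 46.86) / 498 = 1.65 / 498 = 0.003313.
Q = Σ(K_i·b_i) · W · i = 150.8 × 1410 × 0.003313 = 704.5 m³/day.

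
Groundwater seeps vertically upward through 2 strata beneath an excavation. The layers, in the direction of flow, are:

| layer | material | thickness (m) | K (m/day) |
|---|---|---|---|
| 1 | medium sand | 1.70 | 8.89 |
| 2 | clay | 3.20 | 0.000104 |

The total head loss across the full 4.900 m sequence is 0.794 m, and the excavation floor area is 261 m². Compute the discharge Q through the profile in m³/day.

Flow is perpendicular to layering, so the layers act in series and the equivalent K is the thickness-weighted harmonic mean.
Total thickness L = 1.70 + 3.20 = 4.900 m.
Σ(b_i/K_i) = 1.70/8.89 + 3.20/0.000104 = 30769 d.
K_eq = L / Σ(b_i/K_i) = 4.900 / 30769 = 0.0001592 m/day.
Q = K_eq · A · (Δh/L) = 0.0001592 × 261 × (0.794/4.900) = 0.006735 m³/day.

0.00674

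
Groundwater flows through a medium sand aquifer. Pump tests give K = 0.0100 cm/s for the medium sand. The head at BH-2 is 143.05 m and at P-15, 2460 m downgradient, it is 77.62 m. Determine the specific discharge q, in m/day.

Convert K: 0.0100 cm/s × 864 = 8.640 m/day.
Hydraulic gradient i = (143.05 − 77.62) / 2460 = 65.43 / 2460 = 0.02660.
Specific discharge q = K · i = 8.640 × 0.02660 = 0.2298 m/day.

0.230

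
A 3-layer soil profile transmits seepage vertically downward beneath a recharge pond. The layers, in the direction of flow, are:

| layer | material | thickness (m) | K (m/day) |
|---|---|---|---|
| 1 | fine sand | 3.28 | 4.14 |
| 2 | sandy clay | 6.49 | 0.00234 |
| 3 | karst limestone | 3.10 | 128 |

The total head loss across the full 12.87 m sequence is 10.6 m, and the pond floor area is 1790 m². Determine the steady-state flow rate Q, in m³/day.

Flow is perpendicular to layering, so the layers act in series and the equivalent K is the thickness-weighted harmonic mean.
Total thickness L = 3.28 + 6.49 + 3.10 = 12.87 m.
Σ(b_i/K_i) = 3.28/4.14 + 6.49/0.00234 + 3.10/128 = 2774 d.
K_eq = L / Σ(b_i/K_i) = 12.87 / 2774 = 0.004639 m/day.
Q = K_eq · A · (Δh/L) = 0.004639 × 1790 × (10.6/12.87) = 6.839 m³/day.

6.84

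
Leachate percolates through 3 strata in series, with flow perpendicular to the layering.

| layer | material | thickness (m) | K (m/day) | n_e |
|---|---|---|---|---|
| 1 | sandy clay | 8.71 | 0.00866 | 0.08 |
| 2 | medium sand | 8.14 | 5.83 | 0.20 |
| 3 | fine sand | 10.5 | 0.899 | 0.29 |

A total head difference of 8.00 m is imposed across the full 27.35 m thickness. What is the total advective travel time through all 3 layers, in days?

684

With flow normal to the layers, continuity requires the same specific discharge q through every layer.
Σ(b_i/K_i) = 8.71/0.00866 + 8.14/5.83 + 10.5/0.899 = 1019 d.
q = Δh / Σ(b_i/K_i) = 8.00 / 1019 = 0.007852 m/day.
In each layer the seepage velocity is v_i = q/n_i, so the layer transit time is t_i = b_i·n_i / q:
  layer 1 (sandy clay): t_1 = 8.71 × 0.08 / 0.007852 = 88.74 d
  layer 2 (medium sand): t_2 = 8.14 × 0.20 / 0.007852 = 207.3 d
  layer 3 (fine sand): t_3 = 10.5 × 0.29 / 0.007852 = 387.8 d
Total t = Σ t_i = 683.9 days.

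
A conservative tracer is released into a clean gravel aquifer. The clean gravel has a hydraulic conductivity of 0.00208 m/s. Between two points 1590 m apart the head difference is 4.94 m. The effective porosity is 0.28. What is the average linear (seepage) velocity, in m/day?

1.99

Convert K: 0.00208 m/s × 86400 = 179.7 m/day.
Hydraulic gradient i = Δh / L = 4.94 / 1590 = 0.003107.
Darcy flux q = K · i = 179.7 × 0.003107 = 0.5584 m/day.
Seepage velocity v = q / n_e = 0.5584 / 0.28 = 1.994 m/day.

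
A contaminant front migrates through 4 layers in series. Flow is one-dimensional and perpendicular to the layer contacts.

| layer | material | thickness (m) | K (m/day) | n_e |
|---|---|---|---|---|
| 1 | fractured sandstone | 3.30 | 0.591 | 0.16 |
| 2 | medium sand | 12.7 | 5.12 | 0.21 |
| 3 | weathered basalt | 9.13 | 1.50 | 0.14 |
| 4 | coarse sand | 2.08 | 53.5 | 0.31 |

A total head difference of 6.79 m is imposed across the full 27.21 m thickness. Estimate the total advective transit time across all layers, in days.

With flow normal to the layers, continuity requires the same specific discharge q through every layer.
Σ(b_i/K_i) = 3.30/0.591 + 12.7/5.12 + 9.13/1.50 + 2.08/53.5 = 14.19 d.
q = Δh / Σ(b_i/K_i) = 6.79 / 14.19 = 0.4785 m/day.
In each layer the seepage velocity is v_i = q/n_i, so the layer transit time is t_i = b_i·n_i / q:
  layer 1 (fractured sandstone): t_1 = 3.30 × 0.16 / 0.4785 = 1.103 d
  layer 2 (medium sand): t_2 = 12.7 × 0.21 / 0.4785 = 5.574 d
  layer 3 (weathered basalt): t_3 = 9.13 × 0.14 / 0.4785 = 2.671 d
  layer 4 (coarse sand): t_4 = 2.08 × 0.31 / 0.4785 = 1.348 d
Total t = Σ t_i = 10.70 days.

10.7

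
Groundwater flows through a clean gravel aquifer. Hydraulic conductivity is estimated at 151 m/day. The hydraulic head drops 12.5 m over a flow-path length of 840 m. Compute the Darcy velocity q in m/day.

2.25

Hydraulic gradient i = Δh / L = 12.5 / 840 = 0.01488.
Specific discharge q = K · i = 151.0 × 0.01488 = 2.247 m/day.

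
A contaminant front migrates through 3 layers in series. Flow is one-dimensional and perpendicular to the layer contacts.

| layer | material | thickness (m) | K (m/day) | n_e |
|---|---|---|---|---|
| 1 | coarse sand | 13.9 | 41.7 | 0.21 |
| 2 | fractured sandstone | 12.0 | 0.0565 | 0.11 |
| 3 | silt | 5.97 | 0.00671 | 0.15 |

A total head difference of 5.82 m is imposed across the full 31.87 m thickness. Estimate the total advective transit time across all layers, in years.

With flow normal to the layers, continuity requires the same specific discharge q through every layer.
Σ(b_i/K_i) = 13.9/41.7 + 12.0/0.0565 + 5.97/0.00671 = 1102 d.
q = Δh / Σ(b_i/K_i) = 5.82 / 1102 = 0.005279 m/day.
In each layer the seepage velocity is v_i = q/n_i, so the layer transit time is t_i = b_i·n_i / q:
  layer 1 (coarse sand): t_1 = 13.9 × 0.21 / 0.005279 = 552.9 d
  layer 2 (fractured sandstone): t_2 = 12.0 × 0.11 / 0.005279 = 250.0 d
  layer 3 (silt): t_3 = 5.97 × 0.15 / 0.005279 = 169.6 d
Total t = Σ t_i = 972.6 days = 2.663 years.

2.66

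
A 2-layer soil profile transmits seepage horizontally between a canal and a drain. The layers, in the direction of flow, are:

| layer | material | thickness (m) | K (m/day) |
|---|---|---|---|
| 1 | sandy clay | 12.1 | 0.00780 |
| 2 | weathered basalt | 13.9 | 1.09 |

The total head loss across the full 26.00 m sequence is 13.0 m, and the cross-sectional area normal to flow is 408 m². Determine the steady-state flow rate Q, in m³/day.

Flow is perpendicular to layering, so the layers act in series and the equivalent K is the thickness-weighted harmonic mean.
Total thickness L = 12.1 + 13.9 = 26.00 m.
Σ(b_i/K_i) = 12.1/0.00780 + 13.9/1.09 = 1564 d.
K_eq = L / Σ(b_i/K_i) = 26.00 / 1564 = 0.01662 m/day.
Q = K_eq · A · (Δh/L) = 0.01662 × 408 × (13.0/26.00) = 3.391 m³/day.

3.39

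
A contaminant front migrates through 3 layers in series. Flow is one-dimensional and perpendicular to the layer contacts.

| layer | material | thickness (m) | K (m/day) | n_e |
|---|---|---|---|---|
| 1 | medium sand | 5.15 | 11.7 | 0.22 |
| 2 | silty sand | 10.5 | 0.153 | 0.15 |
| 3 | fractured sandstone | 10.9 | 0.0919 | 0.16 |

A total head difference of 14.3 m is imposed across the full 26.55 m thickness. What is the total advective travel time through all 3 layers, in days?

58.4

With flow normal to the layers, continuity requires the same specific discharge q through every layer.
Σ(b_i/K_i) = 5.15/11.7 + 10.5/0.153 + 10.9/0.0919 = 187.7 d.
q = Δh / Σ(b_i/K_i) = 14.3 / 187.7 = 0.07620 m/day.
In each layer the seepage velocity is v_i = q/n_i, so the layer transit time is t_i = b_i·n_i / q:
  layer 1 (medium sand): t_1 = 5.15 × 0.22 / 0.07620 = 14.87 d
  layer 2 (silty sand): t_2 = 10.5 × 0.15 / 0.07620 = 20.67 d
  layer 3 (fractured sandstone): t_3 = 10.9 × 0.16 / 0.07620 = 22.89 d
Total t = Σ t_i = 58.43 days.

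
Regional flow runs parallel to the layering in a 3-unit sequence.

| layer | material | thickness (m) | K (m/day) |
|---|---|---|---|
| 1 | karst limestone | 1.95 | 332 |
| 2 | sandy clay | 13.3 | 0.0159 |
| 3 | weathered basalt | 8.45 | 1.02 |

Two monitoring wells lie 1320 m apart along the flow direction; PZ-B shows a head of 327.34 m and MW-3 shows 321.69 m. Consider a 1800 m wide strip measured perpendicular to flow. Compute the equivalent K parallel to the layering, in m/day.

27.7

Flow is parallel to layering, so each bed carries its own Darcy discharge and the transmissivities add.
Σ(K_i·b_i) = 332×1.95 + 0.0159×13.3 + 1.02×8.45 = 656.2 m²/day.
Total thickness b = 23.70 m, so K_eq = Σ(K_i·b_i)/b = 27.69 m/day.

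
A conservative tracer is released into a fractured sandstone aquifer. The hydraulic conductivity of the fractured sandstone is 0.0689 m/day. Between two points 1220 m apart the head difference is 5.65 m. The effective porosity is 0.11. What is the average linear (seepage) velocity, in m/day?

0.00290

Hydraulic gradient i = Δh / L = 5.65 / 1220 = 0.004631.
Darcy flux q = K · i = 0.06890 × 0.004631 = 0.0003191 m/day.
Seepage velocity v = q / n_e = 0.0003191 / 0.11 = 0.002901 m/day.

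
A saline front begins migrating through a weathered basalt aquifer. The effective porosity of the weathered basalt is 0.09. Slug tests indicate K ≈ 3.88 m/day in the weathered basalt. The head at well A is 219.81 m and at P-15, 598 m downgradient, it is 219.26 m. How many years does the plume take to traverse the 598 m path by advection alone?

Hydraulic gradient i = (219.81 − 219.26) / 598 = 0.55 / 598 = 0.0009197.
Darcy flux q = K · i = 3.880 × 0.0009197 = 0.003569 m/day.
Seepage velocity v = q / n_e = 0.003569 / 0.09 = 0.03965 m/day.
Travel time t = L / v = 598 / 0.03965 = 15082 days = 41.29 years.

41.3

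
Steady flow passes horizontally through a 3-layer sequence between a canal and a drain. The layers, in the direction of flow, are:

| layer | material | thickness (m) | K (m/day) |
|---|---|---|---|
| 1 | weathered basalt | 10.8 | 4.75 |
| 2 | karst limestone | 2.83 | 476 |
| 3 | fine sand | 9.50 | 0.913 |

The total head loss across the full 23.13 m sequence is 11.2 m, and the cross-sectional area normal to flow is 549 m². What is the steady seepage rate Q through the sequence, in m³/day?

Flow is perpendicular to layering, so the layers act in series and the equivalent K is the thickness-weighted harmonic mean.
Total thickness L = 10.8 + 2.83 + 9.50 = 23.13 m.
Σ(b_i/K_i) = 10.8/4.75 + 2.83/476 + 9.50/0.913 = 12.68 d.
K_eq = L / Σ(b_i/K_i) = 23.13 / 12.68 = 1.823 m/day.
Q = K_eq · A · (Δh/L) = 1.823 × 549 × (11.2/23.13) = 484.7 m³/day.

485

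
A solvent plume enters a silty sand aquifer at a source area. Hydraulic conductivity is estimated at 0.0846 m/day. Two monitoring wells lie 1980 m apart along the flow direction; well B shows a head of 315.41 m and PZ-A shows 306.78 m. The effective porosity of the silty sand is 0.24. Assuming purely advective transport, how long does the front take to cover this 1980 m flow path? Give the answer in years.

3530

Hydraulic gradient i = (315.41 − 306.78) / 1980 = 8.63 / 1980 = 0.004359.
Darcy flux q = K · i = 0.08460 × 0.004359 = 0.0003687 m/day.
Seepage velocity v = q / n_e = 0.0003687 / 0.24 = 0.001536 m/day.
Travel time t = L / v = 1980 / 0.001536 = 1.289e+06 days = 3528 years.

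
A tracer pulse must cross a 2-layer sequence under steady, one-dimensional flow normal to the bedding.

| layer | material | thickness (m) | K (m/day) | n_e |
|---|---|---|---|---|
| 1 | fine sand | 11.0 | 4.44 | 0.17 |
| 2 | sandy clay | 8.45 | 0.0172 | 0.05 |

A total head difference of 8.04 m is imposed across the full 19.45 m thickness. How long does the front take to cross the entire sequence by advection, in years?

With flow normal to the layers, continuity requires the same specific discharge q through every layer.
Σ(b_i/K_i) = 11.0/4.44 + 8.45/0.0172 = 493.8 d.
q = Δh / Σ(b_i/K_i) = 8.04 / 493.8 = 0.01628 m/day.
In each layer the seepage velocity is v_i = q/n_i, so the layer transit time is t_i = b_i·n_i / q:
  layer 1 (fine sand): t_1 = 11.0 × 0.17 / 0.01628 = 114.8 d
  layer 2 (sandy clay): t_2 = 8.45 × 0.05 / 0.01628 = 25.95 d
Total t = Σ t_i = 140.8 days = 0.3855 years.

0.385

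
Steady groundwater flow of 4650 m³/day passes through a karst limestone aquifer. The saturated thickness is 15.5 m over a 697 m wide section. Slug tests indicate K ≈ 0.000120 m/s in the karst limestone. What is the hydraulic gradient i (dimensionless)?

Convert K: 0.000120 m/s × 86400 = 10.37 m/day.
Cross-sectional area A = 697 × 15.5 = 10804 m².
From Q = K·A·i, i = Q / (K·A) = 4650 / (10.37 × 10804) = 0.04151.

0.0415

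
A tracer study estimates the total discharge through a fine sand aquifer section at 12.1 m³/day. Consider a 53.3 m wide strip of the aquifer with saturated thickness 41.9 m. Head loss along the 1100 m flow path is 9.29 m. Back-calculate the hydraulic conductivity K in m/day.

Cross-sectional area A = 53.3 × 41.9 = 2233 m².
Hydraulic gradient i = Δh / L = 9.29 / 1100 = 0.008445.
From Q = K·A·i, K = Q / (A·i) = 12.1 / (2233 × 0.008445) = 0.6415 m/day.

0.642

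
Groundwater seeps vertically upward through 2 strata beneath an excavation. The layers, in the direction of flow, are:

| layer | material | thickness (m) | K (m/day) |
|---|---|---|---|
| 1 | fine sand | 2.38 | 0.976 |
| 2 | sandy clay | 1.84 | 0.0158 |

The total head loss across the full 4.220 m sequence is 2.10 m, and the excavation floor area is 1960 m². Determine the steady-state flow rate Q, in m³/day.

Flow is perpendicular to layering, so the layers act in series and the equivalent K is the thickness-weighted harmonic mean.
Total thickness L = 2.38 + 1.84 = 4.220 m.
Σ(b_i/K_i) = 2.38/0.976 + 1.84/0.0158 = 118.9 d.
K_eq = L / Σ(b_i/K_i) = 4.220 / 118.9 = 0.03549 m/day.
Q = K_eq · A · (Δh/L) = 0.03549 × 1960 × (2.10/4.220) = 34.62 m³/day.

34.6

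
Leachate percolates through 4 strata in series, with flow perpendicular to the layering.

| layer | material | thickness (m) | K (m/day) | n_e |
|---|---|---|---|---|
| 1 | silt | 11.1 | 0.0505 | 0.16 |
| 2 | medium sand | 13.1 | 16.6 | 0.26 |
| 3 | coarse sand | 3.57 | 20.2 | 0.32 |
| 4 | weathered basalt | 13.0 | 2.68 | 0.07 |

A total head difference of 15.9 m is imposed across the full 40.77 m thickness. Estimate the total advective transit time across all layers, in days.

With flow normal to the layers, continuity requires the same specific discharge q through every layer.
Σ(b_i/K_i) = 11.1/0.0505 + 13.1/16.6 + 3.57/20.2 + 13.0/2.68 = 225.6 d.
q = Δh / Σ(b_i/K_i) = 15.9 / 225.6 = 0.07047 m/day.
In each layer the seepage velocity is v_i = q/n_i, so the layer transit time is t_i = b_i·n_i / q:
  layer 1 (silt): t_1 = 11.1 × 0.16 / 0.07047 = 25.20 d
  layer 2 (medium sand): t_2 = 13.1 × 0.26 / 0.07047 = 48.33 d
  layer 3 (coarse sand): t_3 = 3.57 × 0.32 / 0.07047 = 16.21 d
  layer 4 (weathered basalt): t_4 = 13.0 × 0.07 / 0.07047 = 12.91 d
Total t = Σ t_i = 102.7 days.

103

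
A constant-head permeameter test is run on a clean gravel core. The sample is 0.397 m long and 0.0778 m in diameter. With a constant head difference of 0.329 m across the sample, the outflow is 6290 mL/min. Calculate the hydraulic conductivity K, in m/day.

2300

Cross-sectional area A = π·(d/2)² = π × (0.0778/2)² = 0.004754 m².
Convert discharge: 6290 mL/min = 0.0001048 m³/s.
Darcy's law rearranged: K = Q·L / (A·Δh) = 0.0001048 × 0.397 / (0.004754 × 0.329) = 0.02661 m/s = 2299 m/day.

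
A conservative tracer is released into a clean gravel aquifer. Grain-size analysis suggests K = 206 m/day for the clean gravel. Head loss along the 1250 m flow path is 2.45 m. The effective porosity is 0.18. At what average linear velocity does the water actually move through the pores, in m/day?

2.24

Hydraulic gradient i = Δh / L = 2.45 / 1250 = 0.001960.
Darcy flux q = K · i = 206.0 × 0.001960 = 0.4038 m/day.
Seepage velocity v = q / n_e = 0.4038 / 0.18 = 2.243 m/day.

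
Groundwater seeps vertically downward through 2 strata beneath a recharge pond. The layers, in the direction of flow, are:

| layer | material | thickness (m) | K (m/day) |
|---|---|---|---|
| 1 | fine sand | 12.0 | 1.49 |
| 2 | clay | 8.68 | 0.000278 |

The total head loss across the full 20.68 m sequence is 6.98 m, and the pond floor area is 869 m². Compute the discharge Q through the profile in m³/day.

0.194

Flow is perpendicular to layering, so the layers act in series and the equivalent K is the thickness-weighted harmonic mean.
Total thickness L = 12.0 + 8.68 = 20.68 m.
Σ(b_i/K_i) = 12.0/1.49 + 8.68/0.000278 = 31231 d.
K_eq = L / Σ(b_i/K_i) = 20.68 / 31231 = 0.0006622 m/day.
Q = K_eq · A · (Δh/L) = 0.0006622 × 869 × (6.98/20.68) = 0.1942 m³/day.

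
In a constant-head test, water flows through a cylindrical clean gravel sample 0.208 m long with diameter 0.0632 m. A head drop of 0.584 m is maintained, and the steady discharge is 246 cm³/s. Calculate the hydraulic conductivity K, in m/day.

2410

Cross-sectional area A = π·(d/2)² = π × (0.0632/2)² = 0.003137 m².
Convert discharge: 246 cm³/s = 0.0002460 m³/s.
Darcy's law rearranged: K = Q·L / (A·Δh) = 0.0002460 × 0.208 / (0.003137 × 0.584) = 0.02793 m/s = 2413 m/day.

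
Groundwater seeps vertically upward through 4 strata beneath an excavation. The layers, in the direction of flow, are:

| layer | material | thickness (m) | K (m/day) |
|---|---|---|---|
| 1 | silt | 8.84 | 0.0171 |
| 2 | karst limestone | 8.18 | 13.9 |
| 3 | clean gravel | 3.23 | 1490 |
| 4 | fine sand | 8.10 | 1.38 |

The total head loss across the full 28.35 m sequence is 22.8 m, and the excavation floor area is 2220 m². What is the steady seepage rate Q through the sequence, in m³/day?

96.7

Flow is perpendicular to layering, so the layers act in series and the equivalent K is the thickness-weighted harmonic mean.
Total thickness L = 8.84 + 8.18 + 3.23 + 8.10 = 28.35 m.
Σ(b_i/K_i) = 8.84/0.0171 + 8.18/13.9 + 3.23/1490 + 8.10/1.38 = 523.4 d.
K_eq = L / Σ(b_i/K_i) = 28.35 / 523.4 = 0.05416 m/day.
Q = K_eq · A · (Δh/L) = 0.05416 × 2220 × (22.8/28.35) = 96.70 m³/day.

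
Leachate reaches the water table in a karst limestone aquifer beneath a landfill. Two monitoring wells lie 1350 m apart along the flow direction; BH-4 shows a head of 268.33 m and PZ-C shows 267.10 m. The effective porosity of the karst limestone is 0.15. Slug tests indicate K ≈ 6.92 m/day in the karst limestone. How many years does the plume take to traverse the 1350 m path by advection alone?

87.9

Hydraulic gradient i = (268.33 − 267.10) / 1350 = 1.23 / 1350 = 0.0009111.
Darcy flux q = K · i = 6.920 × 0.0009111 = 0.006305 m/day.
Seepage velocity v = q / n_e = 0.006305 / 0.15 = 0.04203 m/day.
Travel time t = L / v = 1350 / 0.04203 = 32118 days = 87.93 years.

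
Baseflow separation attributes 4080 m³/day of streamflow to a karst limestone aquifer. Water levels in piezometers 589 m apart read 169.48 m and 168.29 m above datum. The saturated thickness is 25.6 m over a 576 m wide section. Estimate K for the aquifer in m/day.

Cross-sectional area A = 576 × 25.6 = 14746 m².
Hydraulic gradient i = (169.48 − 168.29) / 589 = 1.19 / 589 = 0.002020.
From Q = K·A·i, K = Q / (A·i) = 4080 / (14746 × 0.002020) = 137.0 m/day.

137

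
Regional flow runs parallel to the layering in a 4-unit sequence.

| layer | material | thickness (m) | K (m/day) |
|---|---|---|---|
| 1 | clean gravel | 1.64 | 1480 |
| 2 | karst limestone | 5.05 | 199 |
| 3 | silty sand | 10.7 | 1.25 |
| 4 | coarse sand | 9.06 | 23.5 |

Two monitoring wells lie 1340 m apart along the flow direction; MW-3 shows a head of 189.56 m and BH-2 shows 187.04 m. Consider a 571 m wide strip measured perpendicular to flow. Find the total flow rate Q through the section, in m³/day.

Flow is parallel to layering, so each bed carries its own Darcy discharge and the transmissivities add.
Σ(K_i·b_i) = 1480×1.64 + 199×5.05 + 1.25×10.7 + 23.5×9.06 = 3658 m²/day.
Hydraulic gradient i = (189.56 − 187.04) / 1340 = 2.52 / 1340 = 0.001881.
Q = Σ(K_i·b_i) · W · i = 3658 × 571 × 0.001881 = 3929 m³/day.

3930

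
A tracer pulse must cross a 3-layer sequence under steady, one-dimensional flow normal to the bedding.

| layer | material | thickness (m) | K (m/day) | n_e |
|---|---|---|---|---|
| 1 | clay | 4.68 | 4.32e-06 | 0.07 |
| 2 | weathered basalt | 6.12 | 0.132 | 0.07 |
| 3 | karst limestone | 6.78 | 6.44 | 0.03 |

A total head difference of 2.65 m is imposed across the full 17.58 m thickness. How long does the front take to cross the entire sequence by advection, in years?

With flow normal to the layers, continuity requires the same specific discharge q through every layer.
Σ(b_i/K_i) = 4.68/4.32e-06 + 6.12/0.132 + 6.78/6.44 = 1.083e+06 d.
q = Δh / Σ(b_i/K_i) = 2.65 / 1.083e+06 = 2.446e-06 m/day.
In each layer the seepage velocity is v_i = q/n_i, so the layer transit time is t_i = b_i·n_i / q:
  layer 1 (clay): t_1 = 4.68 × 0.07 / 2.446e-06 = 1.339e+05 d
  layer 2 (weathered basalt): t_2 = 6.12 × 0.07 / 2.446e-06 = 1.751e+05 d
  layer 3 (karst limestone): t_3 = 6.78 × 0.03 / 2.446e-06 = 83155 d
Total t = Σ t_i = 3.922e+05 days = 1074 years.

1070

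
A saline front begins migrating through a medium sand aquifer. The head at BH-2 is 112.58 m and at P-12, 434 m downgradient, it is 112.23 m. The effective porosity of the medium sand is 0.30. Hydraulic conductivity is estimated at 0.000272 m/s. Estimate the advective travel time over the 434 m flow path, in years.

18.8

Convert K: 0.000272 m/s × 86400 = 23.50 m/day.
Hydraulic gradient i = (112.58 − 112.23) / 434 = 0.35 / 434 = 0.0008065.
Darcy flux q = K · i = 23.50 × 0.0008065 = 0.01895 m/day.
Seepage velocity v = q / n_e = 0.01895 / 0.30 = 0.06317 m/day.
Travel time t = L / v = 434 / 0.06317 = 6870 days = 18.81 years.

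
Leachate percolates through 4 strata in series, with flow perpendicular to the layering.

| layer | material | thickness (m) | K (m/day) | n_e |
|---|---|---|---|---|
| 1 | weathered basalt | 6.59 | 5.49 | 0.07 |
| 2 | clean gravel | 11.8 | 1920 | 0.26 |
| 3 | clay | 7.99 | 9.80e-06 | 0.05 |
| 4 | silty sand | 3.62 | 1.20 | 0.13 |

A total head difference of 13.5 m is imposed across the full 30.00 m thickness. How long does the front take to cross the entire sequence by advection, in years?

With flow normal to the layers, continuity requires the same specific discharge q through every layer.
Σ(b_i/K_i) = 6.59/5.49 + 11.8/1920 + 7.99/9.80e-06 + 3.62/1.20 = 8.153e+05 d.
q = Δh / Σ(b_i/K_i) = 13.5 / 8.153e+05 = 1.656e-05 m/day.
In each layer the seepage velocity is v_i = q/n_i, so the layer transit time is t_i = b_i·n_i / q:
  layer 1 (weathered basalt): t_1 = 6.59 × 0.07 / 1.656e-05 = 27859 d
  layer 2 (clean gravel): t_2 = 11.8 × 0.26 / 1.656e-05 = 1.853e+05 d
  layer 3 (clay): t_3 = 7.99 × 0.05 / 1.656e-05 = 24127 d
  layer 4 (silty sand): t_4 = 3.62 × 0.13 / 1.656e-05 = 28421 d
Total t = Σ t_i = 2.657e+05 days = 727.4 years.

727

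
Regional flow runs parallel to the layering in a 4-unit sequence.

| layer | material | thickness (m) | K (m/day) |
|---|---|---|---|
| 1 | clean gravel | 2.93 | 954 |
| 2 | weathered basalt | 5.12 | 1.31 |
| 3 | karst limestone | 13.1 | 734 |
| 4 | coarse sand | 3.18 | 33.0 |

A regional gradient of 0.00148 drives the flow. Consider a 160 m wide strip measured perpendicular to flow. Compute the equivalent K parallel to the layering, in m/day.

Flow is parallel to layering, so each bed carries its own Darcy discharge and the transmissivities add.
Σ(K_i·b_i) = 954×2.93 + 1.31×5.12 + 734×13.1 + 33.0×3.18 = 12522 m²/day.
Total thickness b = 24.33 m, so K_eq = Σ(K_i·b_i)/b = 514.7 m/day.

515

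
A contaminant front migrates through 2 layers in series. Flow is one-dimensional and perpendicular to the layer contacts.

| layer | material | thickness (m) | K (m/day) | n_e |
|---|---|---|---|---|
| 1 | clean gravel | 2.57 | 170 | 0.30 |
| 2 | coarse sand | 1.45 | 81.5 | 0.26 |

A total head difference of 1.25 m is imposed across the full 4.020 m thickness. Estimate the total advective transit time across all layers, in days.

With flow normal to the layers, continuity requires the same specific discharge q through every layer.
Σ(b_i/K_i) = 2.57/170 + 1.45/81.5 = 0.03291 d.
q = Δh / Σ(b_i/K_i) = 1.25 / 0.03291 = 37.98 m/day.
In each layer the seepage velocity is v_i = q/n_i, so the layer transit time is t_i = b_i·n_i / q:
  layer 1 (clean gravel): t_1 = 2.57 × 0.30 / 37.98 = 0.02030 d
  layer 2 (coarse sand): t_2 = 1.45 × 0.26 / 37.98 = 0.009925 d
Total t = Σ t_i = 0.03022 days.

0.0302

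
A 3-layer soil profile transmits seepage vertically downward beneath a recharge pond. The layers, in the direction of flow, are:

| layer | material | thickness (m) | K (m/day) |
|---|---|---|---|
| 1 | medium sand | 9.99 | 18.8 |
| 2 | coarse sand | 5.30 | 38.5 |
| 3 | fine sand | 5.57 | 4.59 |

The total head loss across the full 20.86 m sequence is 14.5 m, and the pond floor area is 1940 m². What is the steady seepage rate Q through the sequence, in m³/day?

Flow is perpendicular to layering, so the layers act in series and the equivalent K is the thickness-weighted harmonic mean.
Total thickness L = 9.99 + 5.30 + 5.57 = 20.86 m.
Σ(b_i/K_i) = 9.99/18.8 + 5.30/38.5 + 5.57/4.59 = 1.883 d.
K_eq = L / Σ(b_i/K_i) = 20.86 / 1.883 = 11.08 m/day.
Q = K_eq · A · (Δh/L) = 11.08 × 1940 × (14.5/20.86) = 14942 m³/day.

14900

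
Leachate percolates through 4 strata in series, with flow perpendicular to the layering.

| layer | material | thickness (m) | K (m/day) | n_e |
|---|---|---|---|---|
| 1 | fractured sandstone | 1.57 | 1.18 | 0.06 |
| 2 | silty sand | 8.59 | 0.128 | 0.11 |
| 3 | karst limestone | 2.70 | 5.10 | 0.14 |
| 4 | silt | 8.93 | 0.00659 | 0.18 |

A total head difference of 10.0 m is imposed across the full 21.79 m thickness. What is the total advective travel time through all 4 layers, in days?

431

With flow normal to the layers, continuity requires the same specific discharge q through every layer.
Σ(b_i/K_i) = 1.57/1.18 + 8.59/0.128 + 2.70/5.10 + 8.93/0.00659 = 1424 d.
q = Δh / Σ(b_i/K_i) = 10.0 / 1424 = 0.007022 m/day.
In each layer the seepage velocity is v_i = q/n_i, so the layer transit time is t_i = b_i·n_i / q:
  layer 1 (fractured sandstone): t_1 = 1.57 × 0.06 / 0.007022 = 13.41 d
  layer 2 (silty sand): t_2 = 8.59 × 0.11 / 0.007022 = 134.6 d
  layer 3 (karst limestone): t_3 = 2.70 × 0.14 / 0.007022 = 53.83 d
  layer 4 (silt): t_4 = 8.93 × 0.18 / 0.007022 = 228.9 d
Total t = Σ t_i = 430.7 days.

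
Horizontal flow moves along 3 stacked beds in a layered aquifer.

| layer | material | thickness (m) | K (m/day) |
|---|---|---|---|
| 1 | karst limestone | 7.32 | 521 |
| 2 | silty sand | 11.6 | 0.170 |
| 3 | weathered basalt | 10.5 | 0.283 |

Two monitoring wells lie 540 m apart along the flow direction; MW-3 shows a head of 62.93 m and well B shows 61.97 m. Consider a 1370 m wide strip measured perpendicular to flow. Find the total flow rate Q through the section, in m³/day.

9300

Flow is parallel to layering, so each bed carries its own Darcy discharge and the transmissivities add.
Σ(K_i·b_i) = 521×7.32 + 0.170×11.6 + 0.283×10.5 = 3819 m²/day.
Hydraulic gradient i = (62.93 − 61.97) / 540 = 0.96 / 540 = 0.001778.
Q = Σ(K_i·b_i) · W · i = 3819 × 1370 × 0.001778 = 9301 m³/day.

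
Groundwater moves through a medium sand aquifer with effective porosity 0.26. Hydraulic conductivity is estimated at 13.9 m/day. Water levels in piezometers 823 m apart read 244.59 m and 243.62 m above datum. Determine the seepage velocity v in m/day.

0.0630

Hydraulic gradient i = (244.59 − 243.62) / 823 = 0.97 / 823 = 0.001179.
Darcy flux q = K · i = 13.90 × 0.001179 = 0.01638 m/day.
Seepage velocity v = q / n_e = 0.01638 / 0.26 = 0.06301 m/day.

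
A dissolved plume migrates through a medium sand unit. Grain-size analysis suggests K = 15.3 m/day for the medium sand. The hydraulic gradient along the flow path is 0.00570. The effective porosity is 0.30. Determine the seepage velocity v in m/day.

0.291

Hydraulic gradient i = 0.00570.
Darcy flux q = K · i = 15.30 × 0.005700 = 0.08721 m/day.
Seepage velocity v = q / n_e = 0.08721 / 0.30 = 0.2907 m/day.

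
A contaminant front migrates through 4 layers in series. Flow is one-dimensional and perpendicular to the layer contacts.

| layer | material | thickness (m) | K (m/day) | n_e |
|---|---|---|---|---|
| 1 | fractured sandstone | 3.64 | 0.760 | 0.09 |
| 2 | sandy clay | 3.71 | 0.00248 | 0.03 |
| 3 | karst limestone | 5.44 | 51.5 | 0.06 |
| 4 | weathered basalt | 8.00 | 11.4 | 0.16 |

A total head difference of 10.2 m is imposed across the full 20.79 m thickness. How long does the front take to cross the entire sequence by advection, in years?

With flow normal to the layers, continuity requires the same specific discharge q through every layer.
Σ(b_i/K_i) = 3.64/0.760 + 3.71/0.00248 + 5.44/51.5 + 8.00/11.4 = 1502 d.
q = Δh / Σ(b_i/K_i) = 10.2 / 1502 = 0.006793 m/day.
In each layer the seepage velocity is v_i = q/n_i, so the layer transit time is t_i = b_i·n_i / q:
  layer 1 (fractured sandstone): t_1 = 3.64 × 0.09 / 0.006793 = 48.23 d
  layer 2 (sandy clay): t_2 = 3.71 × 0.03 / 0.006793 = 16.38 d
  layer 3 (karst limestone): t_3 = 5.44 × 0.06 / 0.006793 = 48.05 d
  layer 4 (weathered basalt): t_4 = 8.00 × 0.16 / 0.006793 = 188.4 d
Total t = Σ t_i = 301.1 days = 0.8243 years.

0.824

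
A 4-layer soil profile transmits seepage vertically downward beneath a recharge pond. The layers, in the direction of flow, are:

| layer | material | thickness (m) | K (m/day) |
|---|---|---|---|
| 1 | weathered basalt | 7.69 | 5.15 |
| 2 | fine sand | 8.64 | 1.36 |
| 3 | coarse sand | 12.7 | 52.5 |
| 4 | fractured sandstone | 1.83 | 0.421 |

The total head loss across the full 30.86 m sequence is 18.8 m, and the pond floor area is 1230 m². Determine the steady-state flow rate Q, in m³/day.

1860

Flow is perpendicular to layering, so the layers act in series and the equivalent K is the thickness-weighted harmonic mean.
Total thickness L = 7.69 + 8.64 + 12.7 + 1.83 = 30.86 m.
Σ(b_i/K_i) = 7.69/5.15 + 8.64/1.36 + 12.7/52.5 + 1.83/0.421 = 12.43 d.
K_eq = L / Σ(b_i/K_i) = 30.86 / 12.43 = 2.482 m/day.
Q = K_eq · A · (Δh/L) = 2.482 × 1230 × (18.8/30.86) = 1860 m³/day.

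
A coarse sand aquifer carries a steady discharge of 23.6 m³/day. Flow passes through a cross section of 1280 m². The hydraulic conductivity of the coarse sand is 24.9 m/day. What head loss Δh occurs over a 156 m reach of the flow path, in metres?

From Q = K·A·i, i = Q / (K·A) = 23.6 / (24.90 × 1280) = 0.0007405.
Head loss Δh = i · L = 0.0007405 × 156 = 0.1155 m.

0.116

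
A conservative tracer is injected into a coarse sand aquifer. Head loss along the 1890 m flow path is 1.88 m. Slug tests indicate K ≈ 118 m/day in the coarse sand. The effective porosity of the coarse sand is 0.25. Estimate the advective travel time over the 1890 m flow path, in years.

11.0

Hydraulic gradient i = Δh / L = 1.88 / 1890 = 0.0009947.
Darcy flux q = K · i = 118.0 × 0.0009947 = 0.1174 m/day.
Seepage velocity v = q / n_e = 0.1174 / 0.25 = 0.4695 m/day.
Travel time t = L / v = 1890 / 0.4695 = 4026 days = 11.02 years.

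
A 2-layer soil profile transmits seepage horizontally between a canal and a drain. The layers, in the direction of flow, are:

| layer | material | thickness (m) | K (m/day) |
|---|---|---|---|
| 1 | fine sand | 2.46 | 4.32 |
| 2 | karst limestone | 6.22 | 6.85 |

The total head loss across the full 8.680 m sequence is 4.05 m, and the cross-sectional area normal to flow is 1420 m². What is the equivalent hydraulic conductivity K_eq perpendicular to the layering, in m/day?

5.87

Flow is perpendicular to layering, so the layers act in series and the equivalent K is the thickness-weighted harmonic mean.
Total thickness L = 2.46 + 6.22 = 8.680 m.
Σ(b_i/K_i) = 2.46/4.32 + 6.22/6.85 = 1.477 d.
K_eq = L / Σ(b_i/K_i) = 8.680 / 1.477 = 5.875 m/day.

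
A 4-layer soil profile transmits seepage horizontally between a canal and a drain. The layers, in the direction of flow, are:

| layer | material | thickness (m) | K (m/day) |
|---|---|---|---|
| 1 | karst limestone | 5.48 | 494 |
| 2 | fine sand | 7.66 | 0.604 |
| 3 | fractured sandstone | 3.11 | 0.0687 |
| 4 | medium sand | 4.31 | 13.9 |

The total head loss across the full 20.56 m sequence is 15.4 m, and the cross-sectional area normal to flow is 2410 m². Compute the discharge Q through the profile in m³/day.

637

Flow is perpendicular to layering, so the layers act in series and the equivalent K is the thickness-weighted harmonic mean.
Total thickness L = 5.48 + 7.66 + 3.11 + 4.31 = 20.56 m.
Σ(b_i/K_i) = 5.48/494 + 7.66/0.604 + 3.11/0.0687 + 4.31/13.9 = 58.27 d.
K_eq = L / Σ(b_i/K_i) = 20.56 / 58.27 = 0.3528 m/day.
Q = K_eq · A · (Δh/L) = 0.3528 × 2410 × (15.4/20.56) = 636.9 m³/day.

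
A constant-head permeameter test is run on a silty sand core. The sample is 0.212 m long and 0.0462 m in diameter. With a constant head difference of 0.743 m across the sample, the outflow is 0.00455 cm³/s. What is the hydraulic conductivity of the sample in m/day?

0.0669

Cross-sectional area A = π·(d/2)² = π × (0.0462/2)² = 0.001676 m².
Convert discharge: 0.00455 cm³/s = 4.550e-09 m³/s.
Darcy's law rearranged: K = Q·L / (A·Δh) = 4.550e-09 × 0.212 / (0.001676 × 0.743) = 7.744e-07 m/s = 0.06691 m/day.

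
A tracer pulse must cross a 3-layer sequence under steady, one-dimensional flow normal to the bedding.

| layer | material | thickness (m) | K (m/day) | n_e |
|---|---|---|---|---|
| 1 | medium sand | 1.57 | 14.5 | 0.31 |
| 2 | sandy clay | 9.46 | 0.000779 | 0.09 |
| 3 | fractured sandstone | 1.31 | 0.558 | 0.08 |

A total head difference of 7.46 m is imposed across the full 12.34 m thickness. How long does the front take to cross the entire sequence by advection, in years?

6.43

With flow normal to the layers, continuity requires the same specific discharge q through every layer.
Σ(b_i/K_i) = 1.57/14.5 + 9.46/0.000779 + 1.31/0.558 = 12146 d.
q = Δh / Σ(b_i/K_i) = 7.46 / 12146 = 0.0006142 m/day.
In each layer the seepage velocity is v_i = q/n_i, so the layer transit time is t_i = b_i·n_i / q:
  layer 1 (medium sand): t_1 = 1.57 × 0.31 / 0.0006142 = 792.4 d
  layer 2 (sandy clay): t_2 = 9.46 × 0.09 / 0.0006142 = 1386 d
  layer 3 (fractured sandstone): t_3 = 1.31 × 0.08 / 0.0006142 = 170.6 d
Total t = Σ t_i = 2349 days = 6.432 years.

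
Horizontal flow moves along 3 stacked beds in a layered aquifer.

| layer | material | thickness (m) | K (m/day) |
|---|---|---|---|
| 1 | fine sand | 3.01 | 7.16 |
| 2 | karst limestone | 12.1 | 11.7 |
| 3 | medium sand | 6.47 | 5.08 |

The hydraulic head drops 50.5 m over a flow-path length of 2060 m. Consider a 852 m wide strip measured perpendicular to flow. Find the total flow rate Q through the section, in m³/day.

4090

Flow is parallel to layering, so each bed carries its own Darcy discharge and the transmissivities add.
Σ(K_i·b_i) = 7.16×3.01 + 11.7×12.1 + 5.08×6.47 = 196.0 m²/day.
Hydraulic gradient i = Δh / L = 50.5 / 2060 = 0.02451.
Q = Σ(K_i·b_i) · W · i = 196.0 × 852 × 0.02451 = 4094 m³/day.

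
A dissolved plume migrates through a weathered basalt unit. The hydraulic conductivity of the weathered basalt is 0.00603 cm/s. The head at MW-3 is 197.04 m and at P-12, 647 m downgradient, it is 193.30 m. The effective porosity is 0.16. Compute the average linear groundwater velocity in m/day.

0.188

Convert K: 0.00603 cm/s × 864 = 5.210 m/day.
Hydraulic gradient i = (197.04 − 193.30) / 647 = 3.74 / 647 = 0.005781.
Darcy flux q = K · i = 5.210 × 0.005781 = 0.03012 m/day.
Seepage velocity v = q / n_e = 0.03012 / 0.16 = 0.1882 m/day.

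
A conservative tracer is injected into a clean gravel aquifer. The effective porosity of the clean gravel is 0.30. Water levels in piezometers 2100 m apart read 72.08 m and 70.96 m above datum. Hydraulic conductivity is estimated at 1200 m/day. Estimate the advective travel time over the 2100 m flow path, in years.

Hydraulic gradient i = (72.08 − 70.96) / 2100 = 1.12 / 2100 = 0.0005333.
Darcy flux q = K · i = 1200 × 0.0005333 = 0.6400 m/day.
Seepage velocity v = q / n_e = 0.6400 / 0.30 = 2.133 m/day.
Travel time t = L / v = 2100 / 2.133 = 984.4 days = 2.695 years.

2.70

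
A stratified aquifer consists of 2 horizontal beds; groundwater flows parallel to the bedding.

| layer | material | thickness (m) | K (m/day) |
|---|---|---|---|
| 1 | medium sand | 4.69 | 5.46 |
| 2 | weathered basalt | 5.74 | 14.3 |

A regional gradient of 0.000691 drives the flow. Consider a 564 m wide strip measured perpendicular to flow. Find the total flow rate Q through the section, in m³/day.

42.0

Flow is parallel to layering, so each bed carries its own Darcy discharge and the transmissivities add.
Σ(K_i·b_i) = 5.46×4.69 + 14.3×5.74 = 107.7 m²/day.
Hydraulic gradient i = 0.000691.
Q = Σ(K_i·b_i) · W · i = 107.7 × 564 × 0.0006910 = 41.97 m³/day.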